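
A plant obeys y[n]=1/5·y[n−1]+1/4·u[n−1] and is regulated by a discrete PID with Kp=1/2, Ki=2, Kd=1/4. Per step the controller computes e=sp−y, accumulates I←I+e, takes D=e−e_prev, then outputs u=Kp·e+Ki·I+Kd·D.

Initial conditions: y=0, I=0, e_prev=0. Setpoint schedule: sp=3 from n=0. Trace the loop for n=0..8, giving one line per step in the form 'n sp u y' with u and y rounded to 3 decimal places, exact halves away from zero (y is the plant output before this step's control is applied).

(exact arithmetic carried between steps; '≈' marks a value shown rounded to 6 d.p. or computed from one; I and e_prev carry over from the previous line; the table rounds u and y to 3 d.p., halves away from zero)
n=0: y=0, sp=3, e=sp−y=3; I=3, D=e−e_prev=3; u=1/2·3+2·3+1/4·3=8.25; next y=1/5·0+1/4·8.25=2.0625
n=1: y=2.0625, sp=3, e=sp−y=0.9375; I=3.9375, D=e−e_prev=-2.0625; u=1/2·0.9375+2·3.9375+1/4·(-2.0625)=7.828125; next y=1/5·2.0625+1/4·7.828125≈2.369531
n=2: y≈2.369531, sp=3, e=sp−y≈0.630469; I≈4.567969, D=e−e_prev≈-0.307031; u=1/2·0.630469+2·4.567969+1/4·(-0.307031)≈9.374414; next y=1/5·2.369531+1/4·9.374414≈2.817510
n=3: y≈2.817510, sp=3, e=sp−y≈0.182490; I≈4.750459, D=e−e_prev≈-0.447979; u=1/2·0.182490+2·4.750459+1/4·(-0.447979)≈9.480168; next y=1/5·2.817510+1/4·9.480168≈2.933544
n=4: y≈2.933544, sp=3, e=sp−y≈0.066456; I≈4.816915, D=e−e_prev≈-0.116034; u=1/2·0.066456+2·4.816915+1/4·(-0.116034)≈9.638049; next y=1/5·2.933544+1/4·9.638049≈2.996221
n=5: y≈2.996221, sp=3, e=sp−y≈0.003779; I≈4.820694, D=e−e_prev≈-0.062677; u=1/2·0.003779+2·4.820694+1/4·(-0.062677)≈9.627608; next y=1/5·2.996221+1/4·9.627608≈3.006146
n=6: y≈3.006146, sp=3, e=sp−y≈-0.006146; I≈4.814548, D=e−e_prev≈-0.009925; u=1/2·(-0.006146)+2·4.814548+1/4·(-0.009925)≈9.623541; next y=1/5·3.006146+1/4·9.623541≈3.007114
n=7: y≈3.007114, sp=3, e=sp−y≈-0.007114; I≈4.807433, D=e−e_prev≈-0.000968; u=1/2·(-0.007114)+2·4.807433+1/4·(-0.000968)≈9.611067; next y=1/5·3.007114+1/4·9.611067≈3.004190
n=8: y≈3.004190, sp=3, e=sp−y≈-0.004190; I≈4.803244, D=e−e_prev≈0.002925; u=1/2·(-0.004190)+2·4.803244+1/4·0.002925≈9.605123; next y=1/5·3.004190+1/4·9.605123≈3.002119

0 3 8.250 0.000
1 3 7.828 2.063
2 3 9.374 2.370
3 3 9.480 2.818
4 3 9.638 2.934
5 3 9.628 2.996
6 3 9.624 3.006
7 3 9.611 3.007
8 3 9.605 3.004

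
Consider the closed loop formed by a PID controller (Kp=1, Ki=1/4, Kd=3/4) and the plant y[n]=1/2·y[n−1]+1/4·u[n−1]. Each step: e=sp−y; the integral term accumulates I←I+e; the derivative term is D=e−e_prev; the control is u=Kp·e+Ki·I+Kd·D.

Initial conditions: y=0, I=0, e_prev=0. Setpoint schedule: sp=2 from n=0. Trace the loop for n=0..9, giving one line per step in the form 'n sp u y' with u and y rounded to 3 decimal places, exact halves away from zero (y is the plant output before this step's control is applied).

0 2 4.000 0.000
1 2 1.000 1.000
2 2 2.500 0.750
3 2 2.125 1.000
4 2 2.500 1.031
5 2 2.547 1.141
6 2 2.711 1.207
7 2 2.811 1.281
8 2 2.922 1.343
9 2 3.015 1.402

(exact arithmetic carried between steps; '≈' marks a value shown rounded to 6 d.p. or computed from one; I and e_prev carry over from the previous line; the table rounds u and y to 3 d.p., halves away from zero)
n=0: y=0, sp=2, e=sp−y=2; I=2, D=e−e_prev=2; u=1·2+1/4·2+3/4·2=4; next y=1/2·0+1/4·4=1
n=1: y=1, sp=2, e=sp−y=1; I=3, D=e−e_prev=-1; u=1·1+1/4·3+3/4·(-1)=1; next y=1/2·1+1/4·1=0.75
n=2: y=0.75, sp=2, e=sp−y=1.25; I=4.25, D=e−e_prev=0.25; u=1·1.25+1/4·4.25+3/4·0.25=2.5; next y=1/2·0.75+1/4·2.5=1
n=3: y=1, sp=2, e=sp−y=1; I=5.25, D=e−e_prev=-0.25; u=1·1+1/4·5.25+3/4·(-0.25)=2.125; next y=1/2·1+1/4·2.125=1.03125
n=4: y=1.03125, sp=2, e=sp−y=0.96875; I=6.21875, D=e−e_prev=-0.03125; u=1·0.96875+1/4·6.21875+3/4·(-0.03125)=2.5; next y=1/2·1.03125+1/4·2.5=1.140625
n=5: y=1.140625, sp=2, e=sp−y=0.859375; I=7.078125, D=e−e_prev=-0.109375; u=1·0.859375+1/4·7.078125+3/4·(-0.109375)=2.546875; next y=1/2·1.140625+1/4·2.546875≈1.207031
n=6: y≈1.207031, sp=2, e=sp−y≈0.792969; I≈7.871094, D=e−e_prev≈-0.066406; u=1·0.792969+1/4·7.871094+3/4·(-0.066406)≈2.710938; next y=1/2·1.207031+1/4·2.710938≈1.28125
n=7: y=1.28125, sp=2, e=sp−y=0.71875; I≈8.589844, D=e−e_prev≈-0.074219; u=1·0.71875+1/4·8.589844+3/4·(-0.074219)≈2.810547; next y=1/2·1.28125+1/4·2.810547≈1.343262
n=8: y≈1.343262, sp=2, e=sp−y≈0.656738; I≈9.246582, D=e−e_prev≈-0.062012; u=1·0.656738+1/4·9.246582+3/4·(-0.062012)≈2.921875; next y=1/2·1.343262+1/4·2.921875≈1.402100
n=9: y≈1.402100, sp=2, e=sp−y≈0.597900; I≈9.844482, D=e−e_prev≈-0.058838; u=1·0.597900+1/4·9.844482+3/4·(-0.058838)≈3.014893; next y=1/2·1.402100+1/4·3.014893≈1.454773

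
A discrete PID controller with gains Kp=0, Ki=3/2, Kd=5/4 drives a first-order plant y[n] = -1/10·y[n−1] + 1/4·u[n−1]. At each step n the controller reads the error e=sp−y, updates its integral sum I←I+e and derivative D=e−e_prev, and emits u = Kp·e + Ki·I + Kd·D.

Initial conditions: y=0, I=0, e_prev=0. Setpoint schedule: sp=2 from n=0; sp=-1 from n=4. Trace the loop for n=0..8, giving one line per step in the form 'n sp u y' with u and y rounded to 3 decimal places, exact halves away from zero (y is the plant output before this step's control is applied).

0 2 5.500 0.000
1 2 2.219 1.375
2 2 7.509 0.417
3 2 4.786 1.836
4 -1 0.818 1.013
5 -1 3.022 0.103
6 -1 -1.536 0.745
7 -1 -0.041 -0.458
8 -1 -3.716 0.036

(exact arithmetic carried between steps; '≈' marks a value shown rounded to 6 d.p. or computed from one; I and e_prev carry over from the previous line; the table rounds u and y to 3 d.p., halves away from zero)
n=0: y=0, sp=2, e=sp−y=2; I=2, D=e−e_prev=2; u=0·2+3/2·2+5/4·2=5.5; next y=-1/10·0+1/4·5.5=1.375
n=1: y=1.375, sp=2, e=sp−y=0.625; I=2.625, D=e−e_prev=-1.375; u=0·0.625+3/2·2.625+5/4·(-1.375)=2.21875; next y=-1/10·1.375+1/4·2.21875≈0.417188
n=2: y≈0.417188, sp=2, e=sp−y≈1.582813; I≈4.207813, D=e−e_prev≈0.957813; u=0·1.582813+3/2·4.207813+5/4·0.957813≈7.508984; next y=-1/10·0.417188+1/4·7.508984≈1.835527
n=3: y≈1.835527, sp=2, e=sp−y≈0.164473; I≈4.372285, D=e−e_prev≈-1.418340; u=0·0.164473+3/2·4.372285+5/4·(-1.418340)≈4.785503; next y=-1/10·1.835527+1/4·4.785503≈1.012823
n=4: y≈1.012823, sp=-1, e=sp−y≈-2.012823; I≈2.359462, D=e−e_prev≈-2.177296; u=0·(-2.012823)+3/2·2.359462+5/4·(-2.177296)≈0.817574; next y=-1/10·1.012823+1/4·0.817574≈0.103111
n=5: y≈0.103111, sp=-1, e=sp−y≈-1.103111; I≈1.256351, D=e−e_prev≈0.909712; u=0·(-1.103111)+3/2·1.256351+5/4·0.909712≈3.021666; next y=-1/10·0.103111+1/4·3.021666≈0.745105
n=6: y≈0.745105, sp=-1, e=sp−y≈-1.745105; I≈-0.488754, D=e−e_prev≈-0.641994; u=0·(-1.745105)+3/2·(-0.488754)+5/4·(-0.641994)≈-1.535625; next y=-1/10·0.745105+1/4·(-1.535625)≈-0.458417
n=7: y≈-0.458417, sp=-1, e=sp−y≈-0.541583; I≈-1.030338, D=e−e_prev≈1.203522; u=0·(-0.541583)+3/2·(-1.030338)+5/4·1.203522≈-0.041104; next y=-1/10·(-0.458417)+1/4·(-0.041104)≈0.035566
n=8: y≈0.035566, sp=-1, e=sp−y≈-1.035566; I≈-2.065903, D=e−e_prev≈-0.493982; u=0·(-1.035566)+3/2·(-2.065903)+5/4·(-0.493982)≈-3.716333; next y=-1/10·0.035566+1/4·(-3.716333)≈-0.932640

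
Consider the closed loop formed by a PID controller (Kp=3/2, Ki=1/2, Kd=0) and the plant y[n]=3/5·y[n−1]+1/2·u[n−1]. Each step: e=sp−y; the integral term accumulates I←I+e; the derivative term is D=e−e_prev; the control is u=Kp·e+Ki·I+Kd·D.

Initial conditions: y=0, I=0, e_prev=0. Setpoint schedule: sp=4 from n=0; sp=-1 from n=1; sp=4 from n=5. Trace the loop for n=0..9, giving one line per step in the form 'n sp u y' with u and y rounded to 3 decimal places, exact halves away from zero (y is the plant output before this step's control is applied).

(exact arithmetic carried between steps; '≈' marks a value shown rounded to 6 d.p. or computed from one; I and e_prev carry over from the previous line; the table rounds u and y to 3 d.p., halves away from zero)
n=0: y=0, sp=4, e=sp−y=4; I=4, D=e−e_prev=4; u=3/2·4+1/2·4+0·4=8; next y=3/5·0+1/2·8=4
n=1: y=4, sp=-1, e=sp−y=-5; I=-1, D=e−e_prev=-9; u=3/2·(-5)+1/2·(-1)+0·(-9)=-8; next y=3/5·4+1/2·(-8)=-1.6
n=2: y=-1.6, sp=-1, e=sp−y=0.6; I=-0.4, D=e−e_prev=5.6; u=3/2·0.6+1/2·(-0.4)+0·5.6=0.7; next y=3/5·(-1.6)+1/2·0.7=-0.61
n=3: y=-0.61, sp=-1, e=sp−y=-0.39; I=-0.79, D=e−e_prev=-0.99; u=3/2·(-0.39)+1/2·(-0.79)+0·(-0.99)=-0.98; next y=3/5·(-0.61)+1/2·(-0.98)=-0.856
n=4: y=-0.856, sp=-1, e=sp−y=-0.144; I=-0.934, D=e−e_prev=0.246; u=3/2·(-0.144)+1/2·(-0.934)+0·0.246=-0.683; next y=3/5·(-0.856)+1/2·(-0.683)=-0.8551
n=5: y=-0.8551, sp=4, e=sp−y=4.8551; I=3.9211, D=e−e_prev=4.9991; u=3/2·4.8551+1/2·3.9211+0·4.9991=9.2432; next y=3/5·(-0.8551)+1/2·9.2432=4.10854
n=6: y=4.10854, sp=4, e=sp−y=-0.10854; I=3.81256, D=e−e_prev=-4.96364; u=3/2·(-0.10854)+1/2·3.81256+0·(-4.96364)=1.74347; next y=3/5·4.10854+1/2·1.74347=3.336859
n=7: y=3.336859, sp=4, e=sp−y=0.663141; I=4.475701, D=e−e_prev=0.771681; u=3/2·0.663141+1/2·4.475701+0·0.771681=3.232562; next y=3/5·3.336859+1/2·3.232562≈3.618396
n=8: y≈3.618396, sp=4, e=sp−y≈0.381604; I≈4.857305, D=e−e_prev≈-0.281537; u=3/2·0.381604+1/2·4.857305+0·(-0.281537)≈3.001058; next y=3/5·3.618396+1/2·3.001058≈3.671567
n=9: y≈3.671567, sp=4, e=sp−y≈0.328433; I≈5.185738, D=e−e_prev≈-0.053170; u=3/2·0.328433+1/2·5.185738+0·(-0.053170)≈3.085519; next y=3/5·3.671567+1/2·3.085519≈3.745699

0 4 8.000 0.000
1 -1 -8.000 4.000
2 -1 0.700 -1.600
3 -1 -0.980 -0.610
4 -1 -0.683 -0.856
5 4 9.243 -0.855
6 4 1.743 4.109
7 4 3.233 3.337
8 4 3.001 3.618
9 4 3.086 3.672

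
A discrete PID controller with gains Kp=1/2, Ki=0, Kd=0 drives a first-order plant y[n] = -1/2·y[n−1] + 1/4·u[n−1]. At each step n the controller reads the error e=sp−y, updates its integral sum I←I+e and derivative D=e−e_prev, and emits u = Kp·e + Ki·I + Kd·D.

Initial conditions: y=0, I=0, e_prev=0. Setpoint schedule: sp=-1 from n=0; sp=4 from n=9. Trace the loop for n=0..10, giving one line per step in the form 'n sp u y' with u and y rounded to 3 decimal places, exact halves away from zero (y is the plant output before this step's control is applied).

0 -1 -0.500 0.000
1 -1 -0.438 -0.125
2 -1 -0.477 -0.047
3 -1 -0.452 -0.096
4 -1 -0.467 -0.065
5 -1 -0.458 -0.084
6 -1 -0.464 -0.072
7 -1 -0.460 -0.080
8 -1 -0.462 -0.075
9 4 2.039 -0.078
10 4 1.726 0.549

(exact arithmetic carried between steps; '≈' marks a value shown rounded to 6 d.p. or computed from one; I and e_prev carry over from the previous line; the table rounds u and y to 3 d.p., halves away from zero)
n=0: y=0, sp=-1, e=sp−y=-1; I=-1, D=e−e_prev=-1; u=1/2·(-1)+0·(-1)+0·(-1)=-0.5; next y=-1/2·0+1/4·(-0.5)=-0.125
n=1: y=-0.125, sp=-1, e=sp−y=-0.875; I=-1.875, D=e−e_prev=0.125; u=1/2·(-0.875)+0·(-1.875)+0·0.125=-0.4375; next y=-1/2·(-0.125)+1/4·(-0.4375)=-0.046875
n=2: y=-0.046875, sp=-1, e=sp−y=-0.953125; I=-2.828125, D=e−e_prev=-0.078125; u=1/2·(-0.953125)+0·(-2.828125)+0·(-0.078125)≈-0.476563; next y=-1/2·(-0.046875)+1/4·(-0.476563)≈-0.095703
n=3: y≈-0.095703, sp=-1, e=sp−y≈-0.904297; I≈-3.732422, D=e−e_prev≈0.048828; u=1/2·(-0.904297)+0·(-3.732422)+0·0.048828≈-0.452148; next y=-1/2·(-0.095703)+1/4·(-0.452148)≈-0.065186
n=4: y≈-0.065186, sp=-1, e=sp−y≈-0.934814; I≈-4.667236, D=e−e_prev≈-0.030518; u=1/2·(-0.934814)+0·(-4.667236)+0·(-0.030518)≈-0.467407; next y=-1/2·(-0.065186)+1/4·(-0.467407)≈-0.084259
n=5: y≈-0.084259, sp=-1, e=sp−y≈-0.915741; I≈-5.582977, D=e−e_prev≈0.019073; u=1/2·(-0.915741)+0·(-5.582977)+0·0.019073≈-0.457870; next y=-1/2·(-0.084259)+1/4·(-0.457870)≈-0.072338
n=6: y≈-0.072338, sp=-1, e=sp−y≈-0.927662; I≈-6.510639, D=e−e_prev≈-0.011921; u=1/2·(-0.927662)+0·(-6.510639)+0·(-0.011921)≈-0.463831; next y=-1/2·(-0.072338)+1/4·(-0.463831)≈-0.079789
n=7: y≈-0.079789, sp=-1, e=sp−y≈-0.920211; I≈-7.430851, D=e−e_prev≈0.007451; u=1/2·(-0.920211)+0·(-7.430851)+0·0.007451≈-0.460106; next y=-1/2·(-0.079789)+1/4·(-0.460106)≈-0.075132
n=8: y≈-0.075132, sp=-1, e=sp−y≈-0.924868; I≈-8.355718, D=e−e_prev≈-0.004657; u=1/2·(-0.924868)+0·(-8.355718)+0·(-0.004657)≈-0.462434; next y=-1/2·(-0.075132)+1/4·(-0.462434)≈-0.078042
n=9: y≈-0.078042, sp=4, e=sp−y≈4.078042; I≈-4.277676, D=e−e_prev≈5.002910; u=1/2·4.078042+0·(-4.277676)+0·5.002910≈2.039021; next y=-1/2·(-0.078042)+1/4·2.039021≈0.548777
n=10: y≈0.548777, sp=4, e=sp−y≈3.451223; I≈-0.826453, D=e−e_prev≈-0.626819; u=1/2·3.451223+0·(-0.826453)+0·(-0.626819)≈1.725612; next y=-1/2·0.548777+1/4·1.725612≈0.157015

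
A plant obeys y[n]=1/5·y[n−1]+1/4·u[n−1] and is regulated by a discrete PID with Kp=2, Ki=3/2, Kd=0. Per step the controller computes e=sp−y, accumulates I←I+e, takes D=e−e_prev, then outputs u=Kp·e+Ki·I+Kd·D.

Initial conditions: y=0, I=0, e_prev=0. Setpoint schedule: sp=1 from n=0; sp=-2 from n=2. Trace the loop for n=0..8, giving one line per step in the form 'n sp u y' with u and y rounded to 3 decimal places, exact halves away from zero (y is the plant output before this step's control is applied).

0 1 3.500 0.000
1 1 1.938 0.875
2 -2 -7.620 0.659
3 -2 -3.095 -1.773
4 -2 -5.692 -1.128
5 -2 -5.179 -1.649
6 -2 -5.791 -1.624
7 -2 -5.836 -1.773
8 -2 -6.034 -1.813

(exact arithmetic carried between steps; '≈' marks a value shown rounded to 6 d.p. or computed from one; I and e_prev carry over from the previous line; the table rounds u and y to 3 d.p., halves away from zero)
n=0: y=0, sp=1, e=sp−y=1; I=1, D=e−e_prev=1; u=2·1+3/2·1+0·1=3.5; next y=1/5·0+1/4·3.5=0.875
n=1: y=0.875, sp=1, e=sp−y=0.125; I=1.125, D=e−e_prev=-0.875; u=2·0.125+3/2·1.125+0·(-0.875)=1.9375; next y=1/5·0.875+1/4·1.9375=0.659375
n=2: y=0.659375, sp=-2, e=sp−y=-2.659375; I=-1.534375, D=e−e_prev=-2.784375; u=2·(-2.659375)+3/2·(-1.534375)+0·(-2.784375)≈-7.620313; next y=1/5·0.659375+1/4·(-7.620313)≈-1.773203
n=3: y≈-1.773203, sp=-2, e=sp−y≈-0.226797; I≈-1.761172, D=e−e_prev≈2.432578; u=2·(-0.226797)+3/2·(-1.761172)+0·2.432578≈-3.095352; next y=1/5·(-1.773203)+1/4·(-3.095352)≈-1.128479
n=4: y≈-1.128479, sp=-2, e=sp−y≈-0.871521; I≈-2.632693, D=e−e_prev≈-0.644725; u=2·(-0.871521)+3/2·(-2.632693)+0·(-0.644725)≈-5.692083; next y=1/5·(-1.128479)+1/4·(-5.692083)≈-1.648716
n=5: y≈-1.648716, sp=-2, e=sp−y≈-0.351284; I≈-2.983977, D=e−e_prev≈0.520238; u=2·(-0.351284)+3/2·(-2.983977)+0·0.520238≈-5.178532; next y=1/5·(-1.648716)+1/4·(-5.178532)≈-1.624376
n=6: y≈-1.624376, sp=-2, e=sp−y≈-0.375624; I≈-3.359601, D=e−e_prev≈-0.024340; u=2·(-0.375624)+3/2·(-3.359601)+0·(-0.024340)≈-5.790648; next y=1/5·(-1.624376)+1/4·(-5.790648)≈-1.772537
n=7: y≈-1.772537, sp=-2, e=sp−y≈-0.227463; I≈-3.587063, D=e−e_prev≈0.148161; u=2·(-0.227463)+3/2·(-3.587063)+0·0.148161≈-5.835520; next y=1/5·(-1.772537)+1/4·(-5.835520)≈-1.813388
n=8: y≈-1.813388, sp=-2, e=sp−y≈-0.186612; I≈-3.773676, D=e−e_prev≈0.040850; u=2·(-0.186612)+3/2·(-3.773676)+0·0.040850≈-6.033738; next y=1/5·(-1.813388)+1/4·(-6.033738)≈-1.871112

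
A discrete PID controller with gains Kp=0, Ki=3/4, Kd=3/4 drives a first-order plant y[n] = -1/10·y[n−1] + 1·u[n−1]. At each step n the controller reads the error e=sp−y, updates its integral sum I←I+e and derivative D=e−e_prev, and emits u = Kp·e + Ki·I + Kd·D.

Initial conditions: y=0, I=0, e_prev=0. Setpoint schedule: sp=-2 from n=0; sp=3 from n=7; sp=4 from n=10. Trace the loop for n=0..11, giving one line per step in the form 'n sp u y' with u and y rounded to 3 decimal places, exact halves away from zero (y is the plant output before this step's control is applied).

(exact arithmetic carried between steps; '≈' marks a value shown rounded to 6 d.p. or computed from one; I and e_prev carry over from the previous line; the table rounds u and y to 3 d.p., halves away from zero)
n=0: y=0, sp=-2, e=sp−y=-2; I=-2, D=e−e_prev=-2; u=0·(-2)+3/4·(-2)+3/4·(-2)=-3; next y=-1/10·0+1·(-3)=-3
n=1: y=-3, sp=-2, e=sp−y=1; I=-1, D=e−e_prev=3; u=0·1+3/4·(-1)+3/4·3=1.5; next y=-1/10·(-3)+1·1.5=1.8
n=2: y=1.8, sp=-2, e=sp−y=-3.8; I=-4.8, D=e−e_prev=-4.8; u=0·(-3.8)+3/4·(-4.8)+3/4·(-4.8)=-7.2; next y=-1/10·1.8+1·(-7.2)=-7.38
n=3: y=-7.38, sp=-2, e=sp−y=5.38; I=0.58, D=e−e_prev=9.18; u=0·5.38+3/4·0.58+3/4·9.18=7.32; next y=-1/10·(-7.38)+1·7.32=8.058
n=4: y=8.058, sp=-2, e=sp−y=-10.058; I=-9.478, D=e−e_prev=-15.438; u=0·(-10.058)+3/4·(-9.478)+3/4·(-15.438)=-18.687; next y=-1/10·8.058+1·(-18.687)=-19.4928
n=5: y=-19.4928, sp=-2, e=sp−y=17.4928; I=8.0148, D=e−e_prev=27.5508; u=0·17.4928+3/4·8.0148+3/4·27.5508=26.6742; next y=-1/10·(-19.4928)+1·26.6742=28.62348
n=6: y=28.62348, sp=-2, e=sp−y=-30.62348; I=-22.60868, D=e−e_prev=-48.11628; u=0·(-30.62348)+3/4·(-22.60868)+3/4·(-48.11628)=-53.04372; next y=-1/10·28.62348+1·(-53.04372)=-55.906068
n=7: y=-55.906068, sp=3, e=sp−y=58.906068; I=36.297388, D=e−e_prev=89.529548; u=0·58.906068+3/4·36.297388+3/4·89.529548=94.370202; next y=-1/10·(-55.906068)+1·94.370202≈99.960809
n=8: y≈99.960809, sp=3, e=sp−y≈-96.960809; I≈-60.663421, D=e−e_prev≈-155.866877; u=0·(-96.960809)+3/4·(-60.663421)+3/4·(-155.866877)≈-162.397723; next y=-1/10·99.960809+1·(-162.397723)≈-172.393804
n=9: y≈-172.393804, sp=3, e=sp−y≈175.393804; I≈114.730383, D=e−e_prev≈272.354613; u=0·175.393804+3/4·114.730383+3/4·272.354613≈290.313747; next y=-1/10·(-172.393804)+1·290.313747≈307.553128
n=10: y≈307.553128, sp=4, e=sp−y≈-303.553128; I≈-188.822744, D=e−e_prev≈-478.946932; u=0·(-303.553128)+3/4·(-188.822744)+3/4·(-478.946932)≈-500.827257; next y=-1/10·307.553128+1·(-500.827257)≈-531.582570
n=11: y≈-531.582570, sp=4, e=sp−y≈535.582570; I≈346.759825, D=e−e_prev≈839.135697; u=0·535.582570+3/4·346.759825+3/4·839.135697≈889.421642; next y=-1/10·(-531.582570)+1·889.421642≈942.579899

0 -2 -3.000 0.000
1 -2 1.500 -3.000
2 -2 -7.200 1.800
3 -2 7.320 -7.380
4 -2 -18.687 8.058
5 -2 26.674 -19.493
6 -2 -53.044 28.623
7 3 94.370 -55.906
8 3 -162.398 99.961
9 3 290.314 -172.394
10 4 -500.827 307.553
11 4 889.422 -531.583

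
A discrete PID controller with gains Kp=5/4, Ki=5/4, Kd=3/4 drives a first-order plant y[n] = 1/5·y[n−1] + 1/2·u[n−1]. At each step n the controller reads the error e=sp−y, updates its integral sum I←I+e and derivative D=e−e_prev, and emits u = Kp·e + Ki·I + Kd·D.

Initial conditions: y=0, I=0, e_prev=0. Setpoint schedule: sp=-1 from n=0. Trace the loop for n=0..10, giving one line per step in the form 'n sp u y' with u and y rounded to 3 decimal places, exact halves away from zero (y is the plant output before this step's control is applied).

(exact arithmetic carried between steps; '≈' marks a value shown rounded to 6 d.p. or computed from one; I and e_prev carry over from the previous line; the table rounds u and y to 3 d.p., halves away from zero)
n=0: y=0, sp=-1, e=sp−y=-1; I=-1, D=e−e_prev=-1; u=5/4·(-1)+5/4·(-1)+3/4·(-1)=-3.25; next y=1/5·0+1/2·(-3.25)=-1.625
n=1: y=-1.625, sp=-1, e=sp−y=0.625; I=-0.375, D=e−e_prev=1.625; u=5/4·0.625+5/4·(-0.375)+3/4·1.625=1.53125; next y=1/5·(-1.625)+1/2·1.53125=0.440625
n=2: y=0.440625, sp=-1, e=sp−y=-1.440625; I=-1.815625, D=e−e_prev=-2.065625; u=5/4·(-1.440625)+5/4·(-1.815625)+3/4·(-2.065625)≈-5.619531; next y=1/5·0.440625+1/2·(-5.619531)≈-2.721641
n=3: y≈-2.721641, sp=-1, e=sp−y≈1.721641; I≈-0.093984, D=e−e_prev≈3.162266; u=5/4·1.721641+5/4·(-0.093984)+3/4·3.162266≈4.406270; next y=1/5·(-2.721641)+1/2·4.406270≈1.658807
n=4: y≈1.658807, sp=-1, e=sp−y≈-2.658807; I≈-2.752791, D=e−e_prev≈-4.380447; u=5/4·(-2.658807)+5/4·(-2.752791)+3/4·(-4.380447)≈-10.049833; next y=1/5·1.658807+1/2·(-10.049833)≈-4.693155
n=5: y≈-4.693155, sp=-1, e=sp−y≈3.693155; I≈0.940364, D=e−e_prev≈6.351962; u=5/4·3.693155+5/4·0.940364+3/4·6.351962≈10.555870; next y=1/5·(-4.693155)+1/2·10.555870≈4.339304
n=6: y≈4.339304, sp=-1, e=sp−y≈-5.339304; I≈-4.398940, D=e−e_prev≈-9.032459; u=5/4·(-5.339304)+5/4·(-4.398940)+3/4·(-9.032459)≈-18.947149; next y=1/5·4.339304+1/2·(-18.947149)≈-8.605714
n=7: y≈-8.605714, sp=-1, e=sp−y≈7.605714; I≈3.206774, D=e−e_prev≈12.945018; u=5/4·7.605714+5/4·3.206774+3/4·12.945018≈23.224372; next y=1/5·(-8.605714)+1/2·23.224372≈9.891043
n=8: y≈9.891043, sp=-1, e=sp−y≈-10.891043; I≈-7.684270, D=e−e_prev≈-18.496757; u=5/4·(-10.891043)+5/4·(-7.684270)+3/4·(-18.496757)≈-37.091709; next y=1/5·9.891043+1/2·(-37.091709)≈-16.567646
n=9: y≈-16.567646, sp=-1, e=sp−y≈15.567646; I≈7.883376, D=e−e_prev≈26.458689; u=5/4·15.567646+5/4·7.883376+3/4·26.458689≈49.157795; next y=1/5·(-16.567646)+1/2·49.157795≈21.265368
n=10: y≈21.265368, sp=-1, e=sp−y≈-22.265368; I≈-14.381992, D=e−e_prev≈-37.833014; u=5/4·(-22.265368)+5/4·(-14.381992)+3/4·(-37.833014)≈-74.183961; next y=1/5·21.265368+1/2·(-74.183961)≈-32.838907

0 -1 -3.250 0.000
1 -1 1.531 -1.625
2 -1 -5.620 0.441
3 -1 4.406 -2.722
4 -1 -10.050 1.659
5 -1 10.556 -4.693
6 -1 -18.947 4.339
7 -1 23.224 -8.606
8 -1 -37.092 9.891
9 -1 49.158 -16.568
10 -1 -74.184 21.265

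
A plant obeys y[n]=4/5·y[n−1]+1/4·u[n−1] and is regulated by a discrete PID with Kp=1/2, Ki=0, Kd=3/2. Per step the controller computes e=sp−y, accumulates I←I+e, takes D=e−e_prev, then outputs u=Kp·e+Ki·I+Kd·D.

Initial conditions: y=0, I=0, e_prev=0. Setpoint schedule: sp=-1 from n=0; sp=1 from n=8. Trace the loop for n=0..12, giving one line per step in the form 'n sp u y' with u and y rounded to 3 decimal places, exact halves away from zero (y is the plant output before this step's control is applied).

(exact arithmetic carried between steps; '≈' marks a value shown rounded to 6 d.p. or computed from one; I and e_prev carry over from the previous line; the table rounds u and y to 3 d.p., halves away from zero)
n=0: y=0, sp=-1, e=sp−y=-1; I=-1, D=e−e_prev=-1; u=1/2·(-1)+0·(-1)+3/2·(-1)=-2; next y=4/5·0+1/4·(-2)=-0.5
n=1: y=-0.5, sp=-1, e=sp−y=-0.5; I=-1.5, D=e−e_prev=0.5; u=1/2·(-0.5)+0·(-1.5)+3/2·0.5=0.5; next y=4/5·(-0.5)+1/4·0.5=-0.275
n=2: y=-0.275, sp=-1, e=sp−y=-0.725; I=-2.225, D=e−e_prev=-0.225; u=1/2·(-0.725)+0·(-2.225)+3/2·(-0.225)=-0.7; next y=4/5·(-0.275)+1/4·(-0.7)=-0.395
n=3: y=-0.395, sp=-1, e=sp−y=-0.605; I=-2.83, D=e−e_prev=0.12; u=1/2·(-0.605)+0·(-2.83)+3/2·0.12=-0.1225; next y=4/5·(-0.395)+1/4·(-0.1225)=-0.346625
n=4: y=-0.346625, sp=-1, e=sp−y=-0.653375; I=-3.483375, D=e−e_prev=-0.048375; u=1/2·(-0.653375)+0·(-3.483375)+3/2·(-0.048375)=-0.39925; next y=4/5·(-0.346625)+1/4·(-0.39925)≈-0.377113
n=5: y≈-0.377113, sp=-1, e=sp−y≈-0.622888; I≈-4.106263, D=e−e_prev≈0.030488; u=1/2·(-0.622888)+0·(-4.106263)+3/2·0.030488≈-0.265713; next y=4/5·(-0.377113)+1/4·(-0.265713)≈-0.368118
n=6: y≈-0.368118, sp=-1, e=sp−y≈-0.631882; I≈-4.738144, D=e−e_prev≈-0.008994; u=1/2·(-0.631882)+0·(-4.738144)+3/2·(-0.008994)≈-0.329433; next y=4/5·(-0.368118)+1/4·(-0.329433)≈-0.376853
n=7: y≈-0.376853, sp=-1, e=sp−y≈-0.623147; I≈-5.361292, D=e−e_prev≈0.008735; u=1/2·(-0.623147)+0·(-5.361292)+3/2·0.008735≈-0.298472; next y=4/5·(-0.376853)+1/4·(-0.298472)≈-0.376100
n=8: y≈-0.376100, sp=1, e=sp−y≈1.376100; I≈-3.985192, D=e−e_prev≈1.999247; u=1/2·1.376100+0·(-3.985192)+3/2·1.999247≈3.686921; next y=4/5·(-0.376100)+1/4·3.686921≈0.620850
n=9: y≈0.620850, sp=1, e=sp−y≈0.379150; I≈-3.606042, D=e−e_prev≈-0.996950; u=1/2·0.379150+0·(-3.606042)+3/2·(-0.996950)≈-1.305851; next y=4/5·0.620850+1/4·(-1.305851)≈0.170218
n=10: y≈0.170218, sp=1, e=sp−y≈0.829782; I≈-2.776259, D=e−e_prev≈0.450633; u=1/2·0.829782+0·(-2.776259)+3/2·0.450633≈1.090840; next y=4/5·0.170218+1/4·1.090840≈0.408884
n=11: y≈0.408884, sp=1, e=sp−y≈0.591116; I≈-2.185144, D=e−e_prev≈-0.238667; u=1/2·0.591116+0·(-2.185144)+3/2·(-0.238667)≈-0.062442; next y=4/5·0.408884+1/4·(-0.062442)≈0.311497
n=12: y≈0.311497, sp=1, e=sp−y≈0.688503; I≈-1.496640, D=e−e_prev≈0.097387; u=1/2·0.688503+0·(-1.496640)+3/2·0.097387≈0.490333; next y=4/5·0.311497+1/4·0.490333≈0.371781

0 -1 -2.000 0.000
1 -1 0.500 -0.500
2 -1 -0.700 -0.275
3 -1 -0.123 -0.395
4 -1 -0.399 -0.347
5 -1 -0.266 -0.377
6 -1 -0.329 -0.368
7 -1 -0.298 -0.377
8 1 3.687 -0.376
9 1 -1.306 0.621
10 1 1.091 0.170
11 1 -0.062 0.409
12 1 0.490 0.311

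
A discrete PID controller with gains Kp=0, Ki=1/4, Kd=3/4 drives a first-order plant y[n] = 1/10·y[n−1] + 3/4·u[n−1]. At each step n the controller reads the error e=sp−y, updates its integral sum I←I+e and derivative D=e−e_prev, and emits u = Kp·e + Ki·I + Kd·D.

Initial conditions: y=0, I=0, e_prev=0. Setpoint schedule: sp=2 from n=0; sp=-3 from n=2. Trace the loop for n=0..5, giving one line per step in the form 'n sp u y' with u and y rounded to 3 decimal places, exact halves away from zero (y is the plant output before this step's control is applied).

0 2 2.000 0.000
1 2 -0.500 1.500
2 -3 -2.525 -0.225
3 -3 0.929 -1.916
4 -3 -3.032 0.505
5 -3 0.636 -2.223

(exact arithmetic carried between steps; '≈' marks a value shown rounded to 6 d.p. or computed from one; I and e_prev carry over from the previous line; the table rounds u and y to 3 d.p., halves away from zero)
n=0: y=0, sp=2, e=sp−y=2; I=2, D=e−e_prev=2; u=0·2+1/4·2+3/4·2=2; next y=1/10·0+3/4·2=1.5
n=1: y=1.5, sp=2, e=sp−y=0.5; I=2.5, D=e−e_prev=-1.5; u=0·0.5+1/4·2.5+3/4·(-1.5)=-0.5; next y=1/10·1.5+3/4·(-0.5)=-0.225
n=2: y=-0.225, sp=-3, e=sp−y=-2.775; I=-0.275, D=e−e_prev=-3.275; u=0·(-2.775)+1/4·(-0.275)+3/4·(-3.275)=-2.525; next y=1/10·(-0.225)+3/4·(-2.525)=-1.91625
n=3: y=-1.91625, sp=-3, e=sp−y=-1.08375; I=-1.35875, D=e−e_prev=1.69125; u=0·(-1.08375)+1/4·(-1.35875)+3/4·1.69125=0.92875; next y=1/10·(-1.91625)+3/4·0.92875≈0.504938
n=4: y≈0.504938, sp=-3, e=sp−y≈-3.504938; I≈-4.863688, D=e−e_prev≈-2.421188; u=0·(-3.504938)+1/4·(-4.863688)+3/4·(-2.421188)≈-3.031813; next y=1/10·0.504938+3/4·(-3.031813)≈-2.223366
n=5: y≈-2.223366, sp=-3, e=sp−y≈-0.776634; I≈-5.640322, D=e−e_prev≈2.728303; u=0·(-0.776634)+1/4·(-5.640322)+3/4·2.728303≈0.636147; next y=1/10·(-2.223366)+3/4·0.636147≈0.254774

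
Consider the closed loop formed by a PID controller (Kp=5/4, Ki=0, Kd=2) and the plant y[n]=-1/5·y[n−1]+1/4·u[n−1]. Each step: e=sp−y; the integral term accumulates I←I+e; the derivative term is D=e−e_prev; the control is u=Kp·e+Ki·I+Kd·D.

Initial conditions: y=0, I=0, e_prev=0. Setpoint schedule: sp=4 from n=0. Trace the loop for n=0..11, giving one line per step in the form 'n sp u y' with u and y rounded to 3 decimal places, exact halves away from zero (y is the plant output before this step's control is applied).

(exact arithmetic carried between steps; '≈' marks a value shown rounded to 6 d.p. or computed from one; I and e_prev carry over from the previous line; the table rounds u and y to 3 d.p., halves away from zero)
n=0: y=0, sp=4, e=sp−y=4; I=4, D=e−e_prev=4; u=5/4·4+0·4+2·4=13; next y=-1/5·0+1/4·13=3.25
n=1: y=3.25, sp=4, e=sp−y=0.75; I=4.75, D=e−e_prev=-3.25; u=5/4·0.75+0·4.75+2·(-3.25)=-5.5625; next y=-1/5·3.25+1/4·(-5.5625)=-2.040625
n=2: y=-2.040625, sp=4, e=sp−y=6.040625; I=10.790625, D=e−e_prev=5.290625; u=5/4·6.040625+0·10.790625+2·5.290625≈18.132031; next y=-1/5·(-2.040625)+1/4·18.132031≈4.941133
n=3: y≈4.941133, sp=4, e=sp−y≈-0.941133; I≈9.849492, D=e−e_prev≈-6.981758; u=5/4·(-0.941133)+0·9.849492+2·(-6.981758)≈-15.139932; next y=-1/5·4.941133+1/4·(-15.139932)≈-4.773209
n=4: y≈-4.773209, sp=4, e=sp−y≈8.773209; I≈18.622702, D=e−e_prev≈9.714342; u=5/4·8.773209+0·18.622702+2·9.714342≈30.395196; next y=-1/5·(-4.773209)+1/4·30.395196≈8.553441
n=5: y≈8.553441, sp=4, e=sp−y≈-4.553441; I≈14.069261, D=e−e_prev≈-13.326650; u=5/4·(-4.553441)+0·14.069261+2·(-13.326650)≈-32.345102; next y=-1/5·8.553441+1/4·(-32.345102)≈-9.796964
n=6: y≈-9.796964, sp=4, e=sp−y≈13.796964; I≈27.866224, D=e−e_prev≈18.350405; u=5/4·13.796964+0·27.866224+2·18.350405≈53.947014; next y=-1/5·(-9.796964)+1/4·53.947014≈15.446146
n=7: y≈15.446146, sp=4, e=sp−y≈-11.446146; I≈16.420078, D=e−e_prev≈-25.243110; u=5/4·(-11.446146)+0·16.420078+2·(-25.243110)≈-64.793903; next y=-1/5·15.446146+1/4·(-64.793903)≈-19.287705
n=8: y≈-19.287705, sp=4, e=sp−y≈23.287705; I≈39.707783, D=e−e_prev≈34.733851; u=5/4·23.287705+0·39.707783+2·34.733851≈98.577334; next y=-1/5·(-19.287705)+1/4·98.577334≈28.501874
n=9: y≈28.501874, sp=4, e=sp−y≈-24.501874; I≈15.205909, D=e−e_prev≈-47.789579; u=5/4·(-24.501874)+0·15.205909+2·(-47.789579)≈-126.206502; next y=-1/5·28.501874+1/4·(-126.206502)≈-37.252000
n=10: y≈-37.252000, sp=4, e=sp−y≈41.252000; I≈56.457909, D=e−e_prev≈65.753875; u=5/4·41.252000+0·56.457909+2·65.753875≈183.072750; next y=-1/5·(-37.252000)+1/4·183.072750≈53.218588
n=11: y≈53.218588, sp=4, e=sp−y≈-49.218588; I≈7.239321, D=e−e_prev≈-90.470588; u=5/4·(-49.218588)+0·7.239321+2·(-90.470588)≈-242.464410; next y=-1/5·53.218588+1/4·(-242.464410)≈-71.259820

0 4 13.000 0.000
1 4 -5.563 3.250
2 4 18.132 -2.041
3 4 -15.140 4.941
4 4 30.395 -4.773
5 4 -32.345 8.553
6 4 53.947 -9.797
7 4 -64.794 15.446
8 4 98.577 -19.288
9 4 -126.207 28.502
10 4 183.073 -37.252
11 4 -242.464 53.219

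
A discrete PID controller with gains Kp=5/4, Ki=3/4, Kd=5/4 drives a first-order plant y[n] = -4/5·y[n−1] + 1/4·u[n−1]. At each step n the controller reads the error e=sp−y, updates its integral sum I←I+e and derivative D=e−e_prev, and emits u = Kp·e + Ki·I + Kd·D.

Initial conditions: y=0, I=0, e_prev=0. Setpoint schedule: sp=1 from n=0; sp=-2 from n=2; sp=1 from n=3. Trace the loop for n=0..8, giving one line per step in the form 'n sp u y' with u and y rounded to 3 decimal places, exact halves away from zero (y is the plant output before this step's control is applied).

(exact arithmetic carried between steps; '≈' marks a value shown rounded to 6 d.p. or computed from one; I and e_prev carry over from the previous line; the table rounds u and y to 3 d.p., halves away from zero)
n=0: y=0, sp=1, e=sp−y=1; I=1, D=e−e_prev=1; u=5/4·1+3/4·1+5/4·1=3.25; next y=-4/5·0+1/4·3.25=0.8125
n=1: y=0.8125, sp=1, e=sp−y=0.1875; I=1.1875, D=e−e_prev=-0.8125; u=5/4·0.1875+3/4·1.1875+5/4·(-0.8125)=0.109375; next y=-4/5·0.8125+1/4·0.109375≈-0.622656
n=2: y≈-0.622656, sp=-2, e=sp−y≈-1.377344; I≈-0.189844, D=e−e_prev≈-1.564844; u=5/4·(-1.377344)+3/4·(-0.189844)+5/4·(-1.564844)≈-3.820117; next y=-4/5·(-0.622656)+1/4·(-3.820117)≈-0.456904
n=3: y≈-0.456904, sp=1, e=sp−y≈1.456904; I≈1.267061, D=e−e_prev≈2.834248; u=5/4·1.456904+3/4·1.267061+5/4·2.834248≈6.314236; next y=-4/5·(-0.456904)+1/4·6.314236≈1.944082
n=4: y≈1.944082, sp=1, e=sp−y≈-0.944082; I≈0.322978, D=e−e_prev≈-2.400987; u=5/4·(-0.944082)+3/4·0.322978+5/4·(-2.400987)≈-3.939103; next y=-4/5·1.944082+1/4·(-3.939103)≈-2.540042
n=5: y≈-2.540042, sp=1, e=sp−y≈3.540042; I≈3.863020, D=e−e_prev≈4.484124; u=5/4·3.540042+3/4·3.863020+5/4·4.484124≈12.927472; next y=-4/5·(-2.540042)+1/4·12.927472≈5.263901
n=6: y≈5.263901, sp=1, e=sp−y≈-4.263901; I≈-0.400881, D=e−e_prev≈-7.803943; u=5/4·(-4.263901)+3/4·(-0.400881)+5/4·(-7.803943)≈-15.385466; next y=-4/5·5.263901+1/4·(-15.385466)≈-8.057488
n=7: y≈-8.057488, sp=1, e=sp−y≈9.057488; I≈8.656606, D=e−e_prev≈13.321389; u=5/4·9.057488+3/4·8.656606+5/4·13.321389≈34.466050; next y=-4/5·(-8.057488)+1/4·34.466050≈15.062503
n=8: y≈15.062503, sp=1, e=sp−y≈-14.062503; I≈-5.405896, D=e−e_prev≈-23.119990; u=5/4·(-14.062503)+3/4·(-5.405896)+5/4·(-23.119990)≈-50.532538; next y=-4/5·15.062503+1/4·(-50.532538)≈-24.683137

0 1 3.250 0.000
1 1 0.109 0.813
2 -2 -3.820 -0.623
3 1 6.314 -0.457
4 1 -3.939 1.944
5 1 12.927 -2.540
6 1 -15.385 5.264
7 1 34.466 -8.057
8 1 -50.533 15.063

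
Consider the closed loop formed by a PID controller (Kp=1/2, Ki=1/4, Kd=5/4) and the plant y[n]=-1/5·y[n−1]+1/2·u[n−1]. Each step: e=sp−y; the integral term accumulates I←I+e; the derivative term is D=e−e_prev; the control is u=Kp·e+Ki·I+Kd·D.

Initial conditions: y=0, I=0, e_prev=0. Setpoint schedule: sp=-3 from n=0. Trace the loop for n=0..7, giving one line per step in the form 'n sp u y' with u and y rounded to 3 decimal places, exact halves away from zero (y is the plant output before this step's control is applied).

0 -3 -6.000 0.000
1 -3 3.000 -3.000
2 -3 -10.950 2.100
3 -3 10.140 -5.895
4 -3 -23.418 6.249
5 -3 27.865 -12.959
6 -3 -52.621 16.524
7 -3 71.632 -29.615

(exact arithmetic carried between steps; '≈' marks a value shown rounded to 6 d.p. or computed from one; I and e_prev carry over from the previous line; the table rounds u and y to 3 d.p., halves away from zero)
n=0: y=0, sp=-3, e=sp−y=-3; I=-3, D=e−e_prev=-3; u=1/2·(-3)+1/4·(-3)+5/4·(-3)=-6; next y=-1/5·0+1/2·(-6)=-3
n=1: y=-3, sp=-3, e=sp−y=0; I=-3, D=e−e_prev=3; u=1/2·0+1/4·(-3)+5/4·3=3; next y=-1/5·(-3)+1/2·3=2.1
n=2: y=2.1, sp=-3, e=sp−y=-5.1; I=-8.1, D=e−e_prev=-5.1; u=1/2·(-5.1)+1/4·(-8.1)+5/4·(-5.1)=-10.95; next y=-1/5·2.1+1/2·(-10.95)=-5.895
n=3: y=-5.895, sp=-3, e=sp−y=2.895; I=-5.205, D=e−e_prev=7.995; u=1/2·2.895+1/4·(-5.205)+5/4·7.995=10.14; next y=-1/5·(-5.895)+1/2·10.14=6.249
n=4: y=6.249, sp=-3, e=sp−y=-9.249; I=-14.454, D=e−e_prev=-12.144; u=1/2·(-9.249)+1/4·(-14.454)+5/4·(-12.144)=-23.418; next y=-1/5·6.249+1/2·(-23.418)=-12.9588
n=5: y=-12.9588, sp=-3, e=sp−y=9.9588; I=-4.4952, D=e−e_prev=19.2078; u=1/2·9.9588+1/4·(-4.4952)+5/4·19.2078=27.86535; next y=-1/5·(-12.9588)+1/2·27.86535=16.524435
n=6: y=16.524435, sp=-3, e=sp−y=-19.524435; I=-24.019635, D=e−e_prev=-29.483235; u=1/2·(-19.524435)+1/4·(-24.019635)+5/4·(-29.483235)=-52.62117; next y=-1/5·16.524435+1/2·(-52.62117)=-29.615472
n=7: y=-29.615472, sp=-3, e=sp−y=26.615472; I=2.595837, D=e−e_prev=46.139907; u=1/2·26.615472+1/4·2.595837+5/4·46.139907=71.631579; next y=-1/5·(-29.615472)+1/2·71.631579≈41.738884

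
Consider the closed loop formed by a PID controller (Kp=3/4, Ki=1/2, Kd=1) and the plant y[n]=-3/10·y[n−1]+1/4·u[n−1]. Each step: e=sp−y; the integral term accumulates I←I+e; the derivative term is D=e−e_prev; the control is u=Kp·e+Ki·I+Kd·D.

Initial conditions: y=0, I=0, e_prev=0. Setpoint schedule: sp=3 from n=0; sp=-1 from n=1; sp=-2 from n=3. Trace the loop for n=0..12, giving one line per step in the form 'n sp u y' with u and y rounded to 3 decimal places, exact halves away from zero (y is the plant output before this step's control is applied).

(exact arithmetic carried between steps; '≈' marks a value shown rounded to 6 d.p. or computed from one; I and e_prev carry over from the previous line; the table rounds u and y to 3 d.p., halves away from zero)
n=0: y=0, sp=3, e=sp−y=3; I=3, D=e−e_prev=3; u=3/4·3+1/2·3+1·3=6.75; next y=-3/10·0+1/4·6.75=1.6875
n=1: y=1.6875, sp=-1, e=sp−y=-2.6875; I=0.3125, D=e−e_prev=-5.6875; u=3/4·(-2.6875)+1/2·0.3125+1·(-5.6875)=-7.546875; next y=-3/10·1.6875+1/4·(-7.546875)≈-2.392969
n=2: y≈-2.392969, sp=-1, e=sp−y≈1.392969; I≈1.705469, D=e−e_prev≈4.080469; u=3/4·1.392969+1/2·1.705469+1·4.080469≈5.977930; next y=-3/10·(-2.392969)+1/4·5.977930≈2.212373
n=3: y≈2.212373, sp=-2, e=sp−y≈-4.212373; I≈-2.506904, D=e−e_prev≈-5.605342; u=3/4·(-4.212373)+1/2·(-2.506904)+1·(-5.605342)≈-10.018074; next y=-3/10·2.212373+1/4·(-10.018074)≈-3.168230
n=4: y≈-3.168230, sp=-2, e=sp−y≈1.168230; I≈-1.338674, D=e−e_prev≈5.380603; u=3/4·1.168230+1/2·(-1.338674)+1·5.380603≈5.587439; next y=-3/10·(-3.168230)+1/4·5.587439≈2.347329
n=5: y≈2.347329, sp=-2, e=sp−y≈-4.347329; I≈-5.686003, D=e−e_prev≈-5.515559; u=3/4·(-4.347329)+1/2·(-5.686003)+1·(-5.515559)≈-11.619057; next y=-3/10·2.347329+1/4·(-11.619057)≈-3.608963
n=6: y≈-3.608963, sp=-2, e=sp−y≈1.608963; I≈-4.077040, D=e−e_prev≈5.956292; u=3/4·1.608963+1/2·(-4.077040)+1·5.956292≈5.124494; next y=-3/10·(-3.608963)+1/4·5.124494≈2.363812
n=7: y≈2.363812, sp=-2, e=sp−y≈-4.363812; I≈-8.440852, D=e−e_prev≈-5.972775; u=3/4·(-4.363812)+1/2·(-8.440852)+1·(-5.972775)≈-13.466061; next y=-3/10·2.363812+1/4·(-13.466061)≈-4.075659
n=8: y≈-4.075659, sp=-2, e=sp−y≈2.075659; I≈-6.365193, D=e−e_prev≈6.439471; u=3/4·2.075659+1/2·(-6.365193)+1·6.439471≈4.813619; next y=-3/10·(-4.075659)+1/4·4.813619≈2.426102
n=9: y≈2.426102, sp=-2, e=sp−y≈-4.426102; I≈-10.791296, D=e−e_prev≈-6.501761; u=3/4·(-4.426102)+1/2·(-10.791296)+1·(-6.501761)≈-15.216986; next y=-3/10·2.426102+1/4·(-15.216986)≈-4.532077
n=10: y≈-4.532077, sp=-2, e=sp−y≈2.532077; I≈-8.259219, D=e−e_prev≈6.958180; u=3/4·2.532077+1/2·(-8.259219)+1·6.958180≈4.727628; next y=-3/10·(-4.532077)+1/4·4.727628≈2.541530
n=11: y≈2.541530, sp=-2, e=sp−y≈-4.541530; I≈-12.800749, D=e−e_prev≈-7.073608; u=3/4·(-4.541530)+1/2·(-12.800749)+1·(-7.073608)≈-16.880130; next y=-3/10·2.541530+1/4·(-16.880130)≈-4.982492
n=12: y≈-4.982492, sp=-2, e=sp−y≈2.982492; I≈-9.818257, D=e−e_prev≈7.524022; u=3/4·2.982492+1/2·(-9.818257)+1·7.524022≈4.851762; next y=-3/10·(-4.982492)+1/4·4.851762≈2.707688

0 3 6.750 0.000
1 -1 -7.547 1.688
2 -1 5.978 -2.393
3 -2 -10.018 2.212
4 -2 5.587 -3.168
5 -2 -11.619 2.347
6 -2 5.124 -3.609
7 -2 -13.466 2.364
8 -2 4.814 -4.076
9 -2 -15.217 2.426
10 -2 4.728 -4.532
11 -2 -16.880 2.542
12 -2 4.852 -4.982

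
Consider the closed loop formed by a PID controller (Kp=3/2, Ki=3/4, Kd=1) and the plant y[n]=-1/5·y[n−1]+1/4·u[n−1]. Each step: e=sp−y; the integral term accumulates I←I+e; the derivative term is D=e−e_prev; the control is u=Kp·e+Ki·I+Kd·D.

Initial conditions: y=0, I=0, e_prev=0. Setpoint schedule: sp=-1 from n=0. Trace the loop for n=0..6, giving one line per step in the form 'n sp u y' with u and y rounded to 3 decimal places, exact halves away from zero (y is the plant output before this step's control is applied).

(exact arithmetic carried between steps; '≈' marks a value shown rounded to 6 d.p. or computed from one; I and e_prev carry over from the previous line; the table rounds u and y to 3 d.p., halves away from zero)
n=0: y=0, sp=-1, e=sp−y=-1; I=-1, D=e−e_prev=-1; u=3/2·(-1)+3/4·(-1)+1·(-1)=-3.25; next y=-1/5·0+1/4·(-3.25)=-0.8125
n=1: y=-0.8125, sp=-1, e=sp−y=-0.1875; I=-1.1875, D=e−e_prev=0.8125; u=3/2·(-0.1875)+3/4·(-1.1875)+1·0.8125=-0.359375; next y=-1/5·(-0.8125)+1/4·(-0.359375)≈0.072656
n=2: y≈0.072656, sp=-1, e=sp−y≈-1.072656; I≈-2.260156, D=e−e_prev≈-0.885156; u=3/2·(-1.072656)+3/4·(-2.260156)+1·(-0.885156)≈-4.189258; next y=-1/5·0.072656+1/4·(-4.189258)≈-1.061846
n=3: y≈-1.061846, sp=-1, e=sp−y≈0.061846; I≈-2.198311, D=e−e_prev≈1.134502; u=3/2·0.061846+3/4·(-2.198311)+1·1.134502≈-0.421462; next y=-1/5·(-1.061846)+1/4·(-0.421462)≈0.107004
n=4: y≈0.107004, sp=-1, e=sp−y≈-1.107004; I≈-3.305314, D=e−e_prev≈-1.168849; u=3/2·(-1.107004)+3/4·(-3.305314)+1·(-1.168849)≈-5.308340; next y=-1/5·0.107004+1/4·(-5.308340)≈-1.348486
n=5: y≈-1.348486, sp=-1, e=sp−y≈0.348486; I≈-2.956828, D=e−e_prev≈1.455489; u=3/2·0.348486+3/4·(-2.956828)+1·1.455489≈-0.239403; next y=-1/5·(-1.348486)+1/4·(-0.239403)≈0.209846
n=6: y≈0.209846, sp=-1, e=sp−y≈-1.209846; I≈-4.166675, D=e−e_prev≈-1.558332; u=3/2·(-1.209846)+3/4·(-4.166675)+1·(-1.558332)≈-6.498107; next y=-1/5·0.209846+1/4·(-6.498107)≈-1.666496

0 -1 -3.250 0.000
1 -1 -0.359 -0.813
2 -1 -4.189 0.073
3 -1 -0.421 -1.062
4 -1 -5.308 0.107
5 -1 -0.239 -1.348
6 -1 -6.498 0.210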